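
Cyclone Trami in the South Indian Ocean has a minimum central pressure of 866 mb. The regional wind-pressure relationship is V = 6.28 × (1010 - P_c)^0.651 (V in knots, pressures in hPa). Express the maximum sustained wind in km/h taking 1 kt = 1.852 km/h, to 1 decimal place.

295.6 km/h

ΔP = 1010 − 866 = 144 mb.
V ≈ 6.28 × 144^0.651 = 6.28 × 25.415 ≈ 159.608 kt.
159.608 × 1.852 ≈ 295.59 km/h → 295.6 km/h.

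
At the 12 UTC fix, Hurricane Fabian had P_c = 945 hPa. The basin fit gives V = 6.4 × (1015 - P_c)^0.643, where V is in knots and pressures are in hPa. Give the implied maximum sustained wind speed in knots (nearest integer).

98 kt

ΔP = 1015 − 945 = 70 hPa.
70^0.643 ≈ 15.360.
V ≈ 6.4 × 15.360 ≈ 98.3 kt.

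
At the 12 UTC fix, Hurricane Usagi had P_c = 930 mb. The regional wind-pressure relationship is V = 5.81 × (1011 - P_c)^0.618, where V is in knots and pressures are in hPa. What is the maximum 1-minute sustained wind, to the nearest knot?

88 kt

ΔP = 1011 − 930 = 81 mb.
81^0.618 ≈ 15.116.
V ≈ 5.81 × 15.116 ≈ 87.8 kt.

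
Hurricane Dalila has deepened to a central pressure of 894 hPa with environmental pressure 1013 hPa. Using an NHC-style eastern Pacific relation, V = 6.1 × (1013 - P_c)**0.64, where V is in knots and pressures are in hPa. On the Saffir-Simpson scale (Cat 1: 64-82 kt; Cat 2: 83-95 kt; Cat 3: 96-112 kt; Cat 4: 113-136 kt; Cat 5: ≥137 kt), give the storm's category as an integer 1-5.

4

ΔP = 1013 − 894 = 119 hPa.
V ≈ 6.1 × 119^0.64 = 6.1 × 21.30 ≈ 130 kt.
130 kt falls in the Category 4 band.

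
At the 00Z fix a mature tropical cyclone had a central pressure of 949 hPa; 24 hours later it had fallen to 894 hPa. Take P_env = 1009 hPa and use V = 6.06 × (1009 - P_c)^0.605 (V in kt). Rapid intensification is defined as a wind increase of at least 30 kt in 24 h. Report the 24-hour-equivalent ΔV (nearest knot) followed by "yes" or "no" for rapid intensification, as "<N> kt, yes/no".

35 kt, yes

V₁: ΔP = 60, V ≈ 6.06 × 60^0.605 ≈ 72.15 kt.
V₂: ΔP = 115, V ≈ 6.06 × 115^0.605 ≈ 106.95 kt.
ΔV over 24 h = 34.80 kt → 24 h equivalent = 34.80 × 24/24 ≈ 34.80 kt.
35 kt ≥ 30 kt ⇒ rapid intensification.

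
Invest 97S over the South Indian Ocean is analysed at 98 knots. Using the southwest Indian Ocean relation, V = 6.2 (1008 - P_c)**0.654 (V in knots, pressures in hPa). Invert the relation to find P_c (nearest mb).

940 mb

ΔP = (V / 6.2)^(1/0.654) = (98/6.2)^1.529.
98/6.2 = 15.806; 15.806^1.529 ≈ 68.09 mb.
P_c = 1008 − 68.09 = 939.91 ≈ 940 mb.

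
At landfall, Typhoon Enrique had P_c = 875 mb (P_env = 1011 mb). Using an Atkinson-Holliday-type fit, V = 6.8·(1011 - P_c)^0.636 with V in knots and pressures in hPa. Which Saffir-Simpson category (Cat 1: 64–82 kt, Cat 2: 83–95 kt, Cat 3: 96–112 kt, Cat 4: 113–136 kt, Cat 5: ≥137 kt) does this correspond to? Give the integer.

ΔP = 1011 − 875 = 136 mb.
V ≈ 6.8 × 136^0.636 = 6.8 × 22.75 ≈ 155 kt.
155 kt falls in the Category 5 band.

5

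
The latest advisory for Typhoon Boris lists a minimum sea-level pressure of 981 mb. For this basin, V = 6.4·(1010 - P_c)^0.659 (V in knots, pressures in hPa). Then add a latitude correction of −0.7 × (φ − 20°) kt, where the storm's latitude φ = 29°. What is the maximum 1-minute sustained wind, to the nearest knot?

ΔP = 1010 − 981 = 29 mb.
29^0.659 ≈ 9.199.
V ≈ 6.4 × 9.199 ≈ 58.9 kt.
Latitude correction: −0.7 × (29 − 20) = -6.3 kt.
Corrected V ≈ 52.6 kt → 53 kt.

53 kt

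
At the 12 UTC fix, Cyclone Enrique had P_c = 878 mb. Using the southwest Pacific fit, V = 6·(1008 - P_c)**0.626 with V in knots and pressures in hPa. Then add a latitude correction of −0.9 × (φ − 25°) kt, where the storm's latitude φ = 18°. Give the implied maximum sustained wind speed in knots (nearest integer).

133 kt

ΔP = 1008 − 878 = 130 mb.
130^0.626 ≈ 21.054.
V ≈ 6 × 21.054 ≈ 126.3 kt.
Latitude correction: −0.9 × (18 − 25) = 6.3 kt.
Corrected V ≈ 132.6 kt → 133 kt.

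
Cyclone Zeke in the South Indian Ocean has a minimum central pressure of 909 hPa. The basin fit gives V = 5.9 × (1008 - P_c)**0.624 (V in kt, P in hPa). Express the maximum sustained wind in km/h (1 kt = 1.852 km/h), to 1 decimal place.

192.2 km/h

ΔP = 1008 − 909 = 99 hPa.
V ≈ 5.9 × 99^0.624 = 5.9 × 17.590 ≈ 103.784 kt.
103.784 × 1.852 ≈ 192.21 km/h → 192.2 km/h.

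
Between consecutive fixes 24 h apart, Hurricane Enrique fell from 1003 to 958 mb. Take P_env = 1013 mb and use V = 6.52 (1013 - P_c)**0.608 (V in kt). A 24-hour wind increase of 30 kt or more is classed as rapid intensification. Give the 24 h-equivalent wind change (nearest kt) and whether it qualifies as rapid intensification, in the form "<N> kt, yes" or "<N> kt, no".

V₁: ΔP = 10, V ≈ 6.52 × 10^0.608 ≈ 26.44 kt.
V₂: ΔP = 55, V ≈ 6.52 × 55^0.608 ≈ 74.54 kt.
ΔV over 24 h = 48.10 kt → 24 h equivalent = 48.10 × 24/24 ≈ 48.10 kt.
48 kt ≥ 30 kt ⇒ rapid intensification.

48 kt, yes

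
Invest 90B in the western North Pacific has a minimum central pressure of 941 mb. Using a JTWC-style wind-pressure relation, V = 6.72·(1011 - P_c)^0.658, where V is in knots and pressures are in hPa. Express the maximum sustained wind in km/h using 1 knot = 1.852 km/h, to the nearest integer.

ΔP = 1011 − 941 = 70 mb.
V ≈ 6.72 × 70^0.658 = 6.72 × 16.371 ≈ 110.013 kt.
110.013 × 1.852 ≈ 203.74 km/h → 204 km/h.

204 km/h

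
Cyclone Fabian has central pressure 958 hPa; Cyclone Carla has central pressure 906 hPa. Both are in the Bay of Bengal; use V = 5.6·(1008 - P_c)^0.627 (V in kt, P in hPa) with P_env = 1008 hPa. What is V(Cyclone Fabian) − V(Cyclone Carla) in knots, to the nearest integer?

-37 kt

Cyclone Fabian: ΔP = 50; V ≈ 5.6 × 50^0.627 ≈ 65.08 kt.
Cyclone Carla: ΔP = 102; V ≈ 5.6 × 102^0.627 ≈ 101.76 kt.
Difference ≈ 65.08 − 101.76 = -36.68 → -37 kt.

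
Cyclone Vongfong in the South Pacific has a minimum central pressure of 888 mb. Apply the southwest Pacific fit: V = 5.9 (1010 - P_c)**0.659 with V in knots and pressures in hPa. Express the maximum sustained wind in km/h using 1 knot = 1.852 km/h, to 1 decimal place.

259.1 km/h

ΔP = 1010 − 888 = 122 mb.
V ≈ 5.9 × 122^0.659 = 5.9 × 23.709 ≈ 139.882 kt.
139.882 × 1.852 ≈ 259.06 km/h → 259.1 km/h.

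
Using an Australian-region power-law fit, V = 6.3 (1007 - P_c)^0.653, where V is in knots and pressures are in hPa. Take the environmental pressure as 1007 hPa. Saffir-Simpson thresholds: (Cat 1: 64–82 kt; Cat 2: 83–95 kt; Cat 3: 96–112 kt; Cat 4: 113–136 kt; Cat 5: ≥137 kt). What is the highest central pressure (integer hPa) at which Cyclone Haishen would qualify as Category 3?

Category 3 begins at V = 96 kt.
Required ΔP = (96/6.3)^(1/0.653) = 15.238^1.531 ≈ 64.79 hPa.
P_c ≤ 1007 − 64.79 = 942.21, so the highest integer P_c is 942 hPa.

942 hPa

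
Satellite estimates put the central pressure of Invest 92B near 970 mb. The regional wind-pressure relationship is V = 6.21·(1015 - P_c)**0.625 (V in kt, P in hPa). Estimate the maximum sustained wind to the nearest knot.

67 kt

ΔP = 1015 − 970 = 45 mb.
45^0.625 ≈ 10.796.
V ≈ 6.21 × 10.796 ≈ 67.0 kt.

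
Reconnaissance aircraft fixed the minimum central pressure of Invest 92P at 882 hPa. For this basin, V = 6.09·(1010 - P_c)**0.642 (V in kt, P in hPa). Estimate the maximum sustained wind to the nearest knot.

ΔP = 1010 − 882 = 128 hPa.
128^0.642 ≈ 22.534.
V ≈ 6.09 × 22.534 ≈ 137.2 kt.

137 kt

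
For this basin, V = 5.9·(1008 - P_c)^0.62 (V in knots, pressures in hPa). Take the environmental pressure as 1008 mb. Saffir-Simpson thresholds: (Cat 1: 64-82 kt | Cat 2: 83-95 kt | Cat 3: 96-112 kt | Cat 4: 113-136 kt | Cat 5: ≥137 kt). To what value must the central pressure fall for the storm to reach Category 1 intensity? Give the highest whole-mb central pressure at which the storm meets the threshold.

Category 1 begins at V = 64 kt.
Required ΔP = (64/5.9)^(1/0.62) = 10.847^1.613 ≈ 46.76 mb.
P_c ≤ 1008 − 46.76 = 961.24, so the highest integer P_c is 961 mb.

961 mb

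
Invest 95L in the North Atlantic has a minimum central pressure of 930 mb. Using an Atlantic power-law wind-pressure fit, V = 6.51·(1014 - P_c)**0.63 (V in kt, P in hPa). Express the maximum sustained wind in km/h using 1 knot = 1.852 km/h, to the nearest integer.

197 km/h

ΔP = 1014 − 930 = 84 mb.
V ≈ 6.51 × 84^0.63 = 6.51 × 16.304 ≈ 106.139 kt.
106.139 × 1.852 ≈ 196.57 km/h → 197 km/h.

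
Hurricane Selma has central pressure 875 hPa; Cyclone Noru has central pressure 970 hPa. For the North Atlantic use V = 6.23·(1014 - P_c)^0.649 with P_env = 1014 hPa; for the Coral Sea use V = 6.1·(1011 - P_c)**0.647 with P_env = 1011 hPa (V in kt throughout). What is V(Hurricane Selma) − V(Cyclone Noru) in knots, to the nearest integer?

86 kt

Hurricane Selma: ΔP = 139; V ≈ 6.23 × 139^0.649 ≈ 153.22 kt.
Cyclone Noru: ΔP = 41; V ≈ 6.1 × 41^0.647 ≈ 67.42 kt.
Difference ≈ 153.22 − 67.42 = 85.80 → 86 kt.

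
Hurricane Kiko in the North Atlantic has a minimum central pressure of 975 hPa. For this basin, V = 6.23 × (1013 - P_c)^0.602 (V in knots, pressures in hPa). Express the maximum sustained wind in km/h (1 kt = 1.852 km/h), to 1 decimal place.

ΔP = 1013 − 975 = 38 hPa.
V ≈ 6.23 × 38^0.602 = 6.23 × 8.934 ≈ 55.657 kt.
55.657 × 1.852 ≈ 103.08 km/h → 103.1 km/h.

103.1 km/h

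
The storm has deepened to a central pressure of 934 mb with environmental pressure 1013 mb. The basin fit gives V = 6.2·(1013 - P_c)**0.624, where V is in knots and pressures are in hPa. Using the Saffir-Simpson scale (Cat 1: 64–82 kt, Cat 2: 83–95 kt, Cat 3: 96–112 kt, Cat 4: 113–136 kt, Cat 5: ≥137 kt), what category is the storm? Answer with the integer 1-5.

2

ΔP = 1013 − 934 = 79 mb.
V ≈ 6.2 × 79^0.624 = 6.2 × 15.28 ≈ 95 kt.
95 kt falls in the Category 2 band.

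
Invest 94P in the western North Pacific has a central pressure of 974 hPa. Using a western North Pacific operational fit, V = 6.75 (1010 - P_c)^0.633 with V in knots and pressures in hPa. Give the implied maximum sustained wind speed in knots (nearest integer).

65 kt

ΔP = 1010 − 974 = 36 hPa.
36^0.633 ≈ 9.664.
V ≈ 6.75 × 9.664 ≈ 65.2 kt.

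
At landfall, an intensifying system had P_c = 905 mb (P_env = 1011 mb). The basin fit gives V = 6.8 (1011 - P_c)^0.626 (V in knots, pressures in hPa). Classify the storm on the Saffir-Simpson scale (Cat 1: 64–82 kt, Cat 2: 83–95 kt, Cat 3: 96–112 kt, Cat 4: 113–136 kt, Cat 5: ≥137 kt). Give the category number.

ΔP = 1011 − 905 = 106 mb.
V ≈ 6.8 × 106^0.626 = 6.8 × 18.53 ≈ 126 kt.
126 kt falls in the Category 4 band.

4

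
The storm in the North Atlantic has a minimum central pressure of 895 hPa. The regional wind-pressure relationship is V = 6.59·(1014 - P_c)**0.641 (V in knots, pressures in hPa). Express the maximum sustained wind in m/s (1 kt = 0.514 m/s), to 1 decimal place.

72.5 m/s

ΔP = 1014 − 895 = 119 hPa.
V ≈ 6.59 × 119^0.641 = 6.59 × 21.401 ≈ 141.030 kt.
141.030 × 0.514 ≈ 72.49 m/s → 72.5 m/s.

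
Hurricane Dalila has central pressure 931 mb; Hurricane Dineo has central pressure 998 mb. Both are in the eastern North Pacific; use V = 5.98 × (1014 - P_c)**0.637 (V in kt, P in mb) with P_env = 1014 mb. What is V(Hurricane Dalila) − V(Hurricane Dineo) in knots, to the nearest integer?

65 kt

Hurricane Dalila: ΔP = 83; V ≈ 5.98 × 83^0.637 ≈ 99.81 kt.
Hurricane Dineo: ΔP = 16; V ≈ 5.98 × 16^0.637 ≈ 34.97 kt.
Difference ≈ 99.81 − 34.97 = 64.84 → 65 kt.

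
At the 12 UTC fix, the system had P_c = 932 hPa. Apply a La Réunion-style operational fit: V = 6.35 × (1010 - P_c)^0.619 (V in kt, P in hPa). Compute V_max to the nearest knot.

94 kt

ΔP = 1010 − 932 = 78 hPa.
78^0.619 ≈ 14.832.
V ≈ 6.35 × 14.832 ≈ 94.2 kt.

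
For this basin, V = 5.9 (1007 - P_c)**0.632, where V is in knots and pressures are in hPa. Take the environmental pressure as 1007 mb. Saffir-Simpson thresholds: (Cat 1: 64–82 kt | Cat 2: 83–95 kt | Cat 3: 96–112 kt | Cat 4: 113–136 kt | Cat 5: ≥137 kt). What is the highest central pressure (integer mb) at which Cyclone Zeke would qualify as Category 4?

Category 4 begins at V = 113 kt.
Required ΔP = (113/5.9)^(1/0.632) = 19.153^1.582 ≈ 106.87 mb.
P_c ≤ 1007 − 106.87 = 900.13, so the highest integer P_c is 900 mb.

900 mb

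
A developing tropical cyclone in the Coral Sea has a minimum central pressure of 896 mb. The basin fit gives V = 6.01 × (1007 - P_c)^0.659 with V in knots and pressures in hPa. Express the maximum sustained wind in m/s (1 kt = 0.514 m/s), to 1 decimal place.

ΔP = 1007 − 896 = 111 mb.
V ≈ 6.01 × 111^0.659 = 6.01 × 22.278 ≈ 133.888 kt.
133.888 × 0.514 ≈ 68.82 m/s → 68.8 m/s.

68.8 m/s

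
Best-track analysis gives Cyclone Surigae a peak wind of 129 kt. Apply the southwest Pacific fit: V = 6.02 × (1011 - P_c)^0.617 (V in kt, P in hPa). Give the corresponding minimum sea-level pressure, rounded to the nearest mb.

867 mb

ΔP = (V / 6.02)^(1/0.617) = (129/6.02)^1.621.
129/6.02 = 21.429; 21.429^1.621 ≈ 143.62 mb.
P_c = 1011 − 143.62 = 867.38 ≈ 867 mb.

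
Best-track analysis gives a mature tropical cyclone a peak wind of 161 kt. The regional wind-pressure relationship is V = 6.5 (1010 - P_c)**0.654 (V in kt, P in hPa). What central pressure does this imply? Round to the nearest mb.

ΔP = (V / 6.5)^(1/0.654) = (161/6.5)^1.529.
161/6.5 = 24.769; 24.769^1.529 ≈ 135.32 mb.
P_c = 1010 − 135.32 = 874.68 ≈ 875 mb.

875 mb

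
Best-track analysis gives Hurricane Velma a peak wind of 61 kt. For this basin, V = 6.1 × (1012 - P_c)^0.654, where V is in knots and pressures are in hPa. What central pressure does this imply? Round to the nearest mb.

ΔP = (V / 6.1)^(1/0.654) = (61/6.1)^1.529.
61/6.1 = 10.000; 10.000^1.529 ≈ 33.81 mb.
P_c = 1012 − 33.81 = 978.19 ≈ 978 mb.

978 mb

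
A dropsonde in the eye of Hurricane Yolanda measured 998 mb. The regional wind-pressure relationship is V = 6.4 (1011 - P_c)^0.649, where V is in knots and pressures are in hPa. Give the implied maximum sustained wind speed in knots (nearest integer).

34 kt

ΔP = 1011 − 998 = 13 mb.
13^0.649 ≈ 5.284.
V ≈ 6.4 × 5.284 ≈ 33.8 kt.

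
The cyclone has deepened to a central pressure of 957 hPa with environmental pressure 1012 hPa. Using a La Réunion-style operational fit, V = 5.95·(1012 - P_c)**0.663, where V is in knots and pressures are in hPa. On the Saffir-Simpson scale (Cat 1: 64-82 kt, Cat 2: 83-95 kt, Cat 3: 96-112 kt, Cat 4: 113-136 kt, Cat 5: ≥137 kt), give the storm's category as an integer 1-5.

ΔP = 1012 − 957 = 55 hPa.
V ≈ 5.95 × 55^0.663 = 5.95 × 14.25 ≈ 85 kt.
85 kt falls in the Category 2 band.

2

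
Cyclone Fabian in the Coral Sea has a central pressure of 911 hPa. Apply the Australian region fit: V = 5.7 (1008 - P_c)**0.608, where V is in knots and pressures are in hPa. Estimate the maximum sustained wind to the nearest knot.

ΔP = 1008 − 911 = 97 hPa.
97^0.608 ≈ 16.142.
V ≈ 5.7 × 16.142 ≈ 92.0 kt.

92 kt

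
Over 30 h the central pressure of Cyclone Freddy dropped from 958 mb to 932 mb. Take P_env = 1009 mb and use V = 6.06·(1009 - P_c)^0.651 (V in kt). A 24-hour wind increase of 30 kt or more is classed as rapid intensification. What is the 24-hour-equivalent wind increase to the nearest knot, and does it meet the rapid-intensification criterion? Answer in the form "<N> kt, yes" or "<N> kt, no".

19 kt, no

V₁: ΔP = 51, V ≈ 6.06 × 51^0.651 ≈ 78.36 kt.
V₂: ΔP = 77, V ≈ 6.06 × 77^0.651 ≈ 102.47 kt.
ΔV over 30 h = 24.11 kt → 24 h equivalent = 24.11 × 24/30 ≈ 19.29 kt.
19 kt < 30 kt ⇒ not rapid intensification.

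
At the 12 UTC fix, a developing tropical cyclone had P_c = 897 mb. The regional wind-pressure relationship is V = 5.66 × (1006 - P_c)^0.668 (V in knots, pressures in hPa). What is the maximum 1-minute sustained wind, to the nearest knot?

130 kt

ΔP = 1006 − 897 = 109 mb.
109^0.668 ≈ 22.962.
V ≈ 5.66 × 22.962 ≈ 130.0 kt.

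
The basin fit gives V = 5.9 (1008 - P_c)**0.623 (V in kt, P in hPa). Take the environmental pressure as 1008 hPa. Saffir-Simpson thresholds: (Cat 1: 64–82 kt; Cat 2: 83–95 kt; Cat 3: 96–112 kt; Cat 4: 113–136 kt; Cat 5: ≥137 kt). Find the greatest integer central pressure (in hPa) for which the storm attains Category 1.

962 hPa

Category 1 begins at V = 64 kt.
Required ΔP = (64/5.9)^(1/0.623) = 10.847^1.605 ≈ 45.90 hPa.
P_c ≤ 1008 − 45.90 = 962.10, so the highest integer P_c is 962 hPa.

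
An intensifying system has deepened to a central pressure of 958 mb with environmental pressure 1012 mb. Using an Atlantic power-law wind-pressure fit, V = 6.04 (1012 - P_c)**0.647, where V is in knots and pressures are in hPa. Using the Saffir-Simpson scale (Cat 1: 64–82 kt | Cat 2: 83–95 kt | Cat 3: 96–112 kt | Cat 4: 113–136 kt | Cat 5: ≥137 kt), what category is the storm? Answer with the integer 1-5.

1

ΔP = 1012 − 958 = 54 mb.
V ≈ 6.04 × 54^0.647 = 6.04 × 13.21 ≈ 80 kt.
80 kt falls in the Category 1 band.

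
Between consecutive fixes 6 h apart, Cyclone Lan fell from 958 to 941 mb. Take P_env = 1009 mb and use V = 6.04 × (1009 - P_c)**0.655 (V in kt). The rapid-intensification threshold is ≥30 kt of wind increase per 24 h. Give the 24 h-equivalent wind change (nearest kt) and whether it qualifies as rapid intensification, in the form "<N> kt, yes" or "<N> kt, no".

V₁: ΔP = 51, V ≈ 6.04 × 51^0.655 ≈ 79.34 kt.
V₂: ΔP = 68, V ≈ 6.04 × 68^0.655 ≈ 95.79 kt.
ΔV over 6 h = 16.45 kt → 24 h equivalent = 16.45 × 24/6 ≈ 65.80 kt.
66 kt ≥ 30 kt ⇒ rapid intensification.

66 kt, yes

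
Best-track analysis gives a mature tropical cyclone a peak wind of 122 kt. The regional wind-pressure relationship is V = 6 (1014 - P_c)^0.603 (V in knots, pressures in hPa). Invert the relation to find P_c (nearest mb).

866 mb

ΔP = (V / 6)^(1/0.603) = (122/6)^1.658.
122/6 = 20.333; 20.333^1.658 ≈ 147.74 mb.
P_c = 1014 − 147.74 = 866.26 ≈ 866 mb.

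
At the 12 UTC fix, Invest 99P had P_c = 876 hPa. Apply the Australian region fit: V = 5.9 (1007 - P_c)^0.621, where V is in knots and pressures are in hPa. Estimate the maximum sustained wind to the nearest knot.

ΔP = 1007 − 876 = 131 hPa.
131^0.621 ≈ 20.646.
V ≈ 5.9 × 20.646 ≈ 121.8 kt.

122 kt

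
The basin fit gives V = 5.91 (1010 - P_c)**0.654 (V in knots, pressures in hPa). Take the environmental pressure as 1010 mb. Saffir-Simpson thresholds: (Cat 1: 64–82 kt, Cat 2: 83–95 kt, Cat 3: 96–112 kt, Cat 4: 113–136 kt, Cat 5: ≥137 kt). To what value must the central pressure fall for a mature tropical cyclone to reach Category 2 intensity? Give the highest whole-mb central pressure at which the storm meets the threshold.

Category 2 begins at V = 83 kt.
Required ΔP = (83/5.91)^(1/0.654) = 14.044^1.529 ≈ 56.83 mb.
P_c ≤ 1010 − 56.83 = 953.17, so the highest integer P_c is 953 mb.

953 mb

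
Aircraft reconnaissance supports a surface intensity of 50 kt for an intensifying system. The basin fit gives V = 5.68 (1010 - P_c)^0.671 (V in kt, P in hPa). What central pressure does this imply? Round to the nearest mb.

984 mb

ΔP = (V / 5.68)^(1/0.671) = (50/5.68)^1.490.
50/5.68 = 8.803; 8.803^1.490 ≈ 25.57 mb.
P_c = 1010 − 25.57 = 984.43 ≈ 984 mb.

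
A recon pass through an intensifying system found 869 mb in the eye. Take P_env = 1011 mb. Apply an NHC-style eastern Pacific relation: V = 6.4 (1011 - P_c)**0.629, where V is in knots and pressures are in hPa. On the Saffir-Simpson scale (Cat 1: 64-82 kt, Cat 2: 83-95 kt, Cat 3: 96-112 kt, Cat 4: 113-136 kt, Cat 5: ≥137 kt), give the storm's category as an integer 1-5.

5

ΔP = 1011 − 869 = 142 mb.
V ≈ 6.4 × 142^0.629 = 6.4 × 22.58 ≈ 145 kt.
145 kt falls in the Category 5 band.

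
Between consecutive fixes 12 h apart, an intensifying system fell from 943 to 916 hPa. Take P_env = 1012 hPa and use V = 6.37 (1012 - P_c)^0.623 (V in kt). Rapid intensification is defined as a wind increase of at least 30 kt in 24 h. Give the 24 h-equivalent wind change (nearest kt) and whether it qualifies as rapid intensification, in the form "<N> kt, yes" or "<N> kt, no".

V₁: ΔP = 69, V ≈ 6.37 × 69^0.623 ≈ 89.07 kt.
V₂: ΔP = 96, V ≈ 6.37 × 96^0.623 ≈ 109.42 kt.
ΔV over 12 h = 20.35 kt → 24 h equivalent = 20.35 × 24/12 ≈ 40.70 kt.
41 kt ≥ 30 kt ⇒ rapid intensification.

41 kt, yes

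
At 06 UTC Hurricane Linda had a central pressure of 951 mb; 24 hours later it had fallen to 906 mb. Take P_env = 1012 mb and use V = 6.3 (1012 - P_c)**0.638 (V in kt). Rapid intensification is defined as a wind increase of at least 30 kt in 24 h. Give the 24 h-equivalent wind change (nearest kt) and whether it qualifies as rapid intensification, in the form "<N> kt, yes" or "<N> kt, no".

V₁: ΔP = 61, V ≈ 6.3 × 61^0.638 ≈ 86.77 kt.
V₂: ΔP = 106, V ≈ 6.3 × 106^0.638 ≈ 123.45 kt.
ΔV over 24 h = 36.68 kt → 24 h equivalent = 36.68 × 24/24 ≈ 36.68 kt.
37 kt ≥ 30 kt ⇒ rapid intensification.

37 kt, yes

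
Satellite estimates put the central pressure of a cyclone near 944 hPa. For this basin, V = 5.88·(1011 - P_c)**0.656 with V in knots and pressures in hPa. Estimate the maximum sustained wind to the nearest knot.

ΔP = 1011 − 944 = 67 hPa.
67^0.656 ≈ 15.773.
V ≈ 5.88 × 15.773 ≈ 92.7 kt.

93 kt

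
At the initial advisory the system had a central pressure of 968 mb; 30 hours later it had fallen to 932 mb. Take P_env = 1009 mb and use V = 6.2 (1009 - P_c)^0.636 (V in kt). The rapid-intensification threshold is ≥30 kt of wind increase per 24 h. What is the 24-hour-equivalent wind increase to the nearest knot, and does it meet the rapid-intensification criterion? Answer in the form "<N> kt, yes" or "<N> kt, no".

26 kt, no

V₁: ΔP = 41, V ≈ 6.2 × 41^0.636 ≈ 65.78 kt.
V₂: ΔP = 77, V ≈ 6.2 × 77^0.636 ≈ 98.22 kt.
ΔV over 30 h = 32.44 kt → 24 h equivalent = 32.44 × 24/30 ≈ 25.95 kt.
26 kt < 30 kt ⇒ not rapid intensification.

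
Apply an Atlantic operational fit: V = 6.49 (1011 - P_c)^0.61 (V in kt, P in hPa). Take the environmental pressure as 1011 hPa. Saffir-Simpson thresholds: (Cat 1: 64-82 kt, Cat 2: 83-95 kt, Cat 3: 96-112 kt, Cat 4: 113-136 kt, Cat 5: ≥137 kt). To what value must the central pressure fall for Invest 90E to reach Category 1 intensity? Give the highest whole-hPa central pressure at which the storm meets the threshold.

968 hPa

Category 1 begins at V = 64 kt.
Required ΔP = (64/6.49)^(1/0.61) = 9.861^1.639 ≈ 42.60 hPa.
P_c ≤ 1011 − 42.60 = 968.40, so the highest integer P_c is 968 hPa.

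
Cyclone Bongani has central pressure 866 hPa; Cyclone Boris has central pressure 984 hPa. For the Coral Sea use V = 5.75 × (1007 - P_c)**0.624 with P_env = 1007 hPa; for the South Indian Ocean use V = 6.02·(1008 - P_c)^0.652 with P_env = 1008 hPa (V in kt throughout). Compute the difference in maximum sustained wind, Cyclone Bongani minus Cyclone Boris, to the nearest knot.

78 kt

Cyclone Bongani: ΔP = 141; V ≈ 5.75 × 141^0.624 ≈ 126.12 kt.
Cyclone Boris: ΔP = 24; V ≈ 6.02 × 24^0.652 ≈ 47.81 kt.
Difference ≈ 126.12 − 47.81 = 78.31 → 78 kt.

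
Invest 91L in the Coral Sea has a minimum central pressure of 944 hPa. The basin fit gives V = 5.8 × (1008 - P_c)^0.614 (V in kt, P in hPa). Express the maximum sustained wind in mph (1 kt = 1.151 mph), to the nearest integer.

ΔP = 1008 − 944 = 64 hPa.
V ≈ 5.8 × 64^0.614 = 5.8 × 12.853 ≈ 74.546 kt.
74.546 × 1.151 ≈ 85.80 mph → 86 mph.

86 mph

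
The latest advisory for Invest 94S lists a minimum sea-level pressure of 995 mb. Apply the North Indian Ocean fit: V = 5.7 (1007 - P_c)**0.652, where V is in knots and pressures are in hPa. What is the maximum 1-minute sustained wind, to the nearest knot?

ΔP = 1007 − 995 = 12 mb.
12^0.652 ≈ 5.054.
V ≈ 5.7 × 5.054 ≈ 28.8 kt.

29 kt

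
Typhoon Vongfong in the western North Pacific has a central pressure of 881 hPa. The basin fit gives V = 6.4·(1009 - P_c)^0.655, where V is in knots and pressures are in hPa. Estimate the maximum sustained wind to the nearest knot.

154 kt

ΔP = 1009 − 881 = 128 hPa.
128^0.655 ≈ 24.001.
V ≈ 6.4 × 24.001 ≈ 153.6 kt.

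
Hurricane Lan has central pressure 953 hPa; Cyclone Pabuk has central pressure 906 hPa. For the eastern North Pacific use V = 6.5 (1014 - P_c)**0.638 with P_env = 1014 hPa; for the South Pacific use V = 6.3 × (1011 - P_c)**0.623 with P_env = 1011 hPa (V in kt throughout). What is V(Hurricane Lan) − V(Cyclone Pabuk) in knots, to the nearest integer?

Hurricane Lan: ΔP = 61; V ≈ 6.5 × 61^0.638 ≈ 89.53 kt.
Cyclone Pabuk: ΔP = 105; V ≈ 6.3 × 105^0.623 ≈ 114.43 kt.
Difference ≈ 89.53 − 114.43 = -24.90 → -25 kt.

-25 kt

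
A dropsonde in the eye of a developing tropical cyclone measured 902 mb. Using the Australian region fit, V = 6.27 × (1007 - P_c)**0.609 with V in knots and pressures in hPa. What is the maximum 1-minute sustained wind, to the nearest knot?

ΔP = 1007 − 902 = 105 mb.
105^0.609 ≈ 17.018.
V ≈ 6.27 × 17.018 ≈ 106.7 kt.

107 kt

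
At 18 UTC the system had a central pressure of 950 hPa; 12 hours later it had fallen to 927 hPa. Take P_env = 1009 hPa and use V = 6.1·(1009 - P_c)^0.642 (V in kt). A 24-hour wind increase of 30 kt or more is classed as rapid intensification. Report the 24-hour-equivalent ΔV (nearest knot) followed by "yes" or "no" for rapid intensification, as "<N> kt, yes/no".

39 kt, yes

V₁: ΔP = 59, V ≈ 6.1 × 59^0.642 ≈ 83.60 kt.
V₂: ΔP = 82, V ≈ 6.1 × 82^0.642 ≈ 103.28 kt.
ΔV over 12 h = 19.68 kt → 24 h equivalent = 19.68 × 24/12 ≈ 39.36 kt.
39 kt ≥ 30 kt ⇒ rapid intensification.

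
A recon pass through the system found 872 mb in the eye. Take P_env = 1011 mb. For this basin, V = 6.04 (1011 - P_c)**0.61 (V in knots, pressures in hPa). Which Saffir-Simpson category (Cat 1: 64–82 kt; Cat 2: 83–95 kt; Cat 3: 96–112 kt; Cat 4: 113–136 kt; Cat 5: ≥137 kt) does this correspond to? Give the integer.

ΔP = 1011 − 872 = 139 mb.
V ≈ 6.04 × 139^0.61 = 6.04 × 20.29 ≈ 123 kt.
123 kt falls in the Category 4 band.

4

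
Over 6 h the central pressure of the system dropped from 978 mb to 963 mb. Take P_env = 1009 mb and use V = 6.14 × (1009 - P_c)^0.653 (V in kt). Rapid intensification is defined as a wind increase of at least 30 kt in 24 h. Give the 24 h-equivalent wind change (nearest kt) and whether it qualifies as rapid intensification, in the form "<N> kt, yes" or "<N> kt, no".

68 kt, yes

V₁: ΔP = 31, V ≈ 6.14 × 31^0.653 ≈ 57.81 kt.
V₂: ΔP = 46, V ≈ 6.14 × 46^0.653 ≈ 74.81 kt.
ΔV over 6 h = 17.00 kt → 24 h equivalent = 17.00 × 24/6 ≈ 68.00 kt.
68 kt ≥ 30 kt ⇒ rapid intensification.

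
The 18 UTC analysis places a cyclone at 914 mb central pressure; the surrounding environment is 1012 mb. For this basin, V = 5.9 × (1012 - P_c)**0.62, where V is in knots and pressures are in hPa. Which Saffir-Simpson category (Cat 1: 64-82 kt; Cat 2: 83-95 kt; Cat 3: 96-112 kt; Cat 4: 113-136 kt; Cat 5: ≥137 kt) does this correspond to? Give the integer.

ΔP = 1012 − 914 = 98 mb.
V ≈ 5.9 × 98^0.62 = 5.9 × 17.16 ≈ 101 kt.
101 kt falls in the Category 3 band.

3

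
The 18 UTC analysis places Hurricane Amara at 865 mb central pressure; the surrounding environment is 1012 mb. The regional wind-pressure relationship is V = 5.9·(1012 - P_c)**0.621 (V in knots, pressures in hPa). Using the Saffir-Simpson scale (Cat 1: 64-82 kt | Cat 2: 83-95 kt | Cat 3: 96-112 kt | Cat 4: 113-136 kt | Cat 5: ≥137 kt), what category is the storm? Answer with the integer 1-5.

4

ΔP = 1012 − 865 = 147 mb.
V ≈ 5.9 × 147^0.621 = 5.9 × 22.18 ≈ 131 kt.
131 kt falls in the Category 4 band.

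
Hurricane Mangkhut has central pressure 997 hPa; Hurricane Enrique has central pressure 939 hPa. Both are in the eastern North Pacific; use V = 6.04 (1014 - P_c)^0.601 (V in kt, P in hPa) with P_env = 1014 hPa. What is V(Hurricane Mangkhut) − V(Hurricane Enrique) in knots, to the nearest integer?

-48 kt

Hurricane Mangkhut: ΔP = 17; V ≈ 6.04 × 17^0.601 ≈ 33.15 kt.
Hurricane Enrique: ΔP = 75; V ≈ 6.04 × 75^0.601 ≈ 80.90 kt.
Difference ≈ 33.15 − 80.90 = -47.75 → -48 kt.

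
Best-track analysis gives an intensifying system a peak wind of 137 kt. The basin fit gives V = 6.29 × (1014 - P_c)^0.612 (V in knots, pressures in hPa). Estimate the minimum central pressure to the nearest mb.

860 mb

ΔP = (V / 6.29)^(1/0.612) = (137/6.29)^1.634.
137/6.29 = 21.781; 21.781^1.634 ≈ 153.60 mb.
P_c = 1014 − 153.60 = 860.40 ≈ 860 mb.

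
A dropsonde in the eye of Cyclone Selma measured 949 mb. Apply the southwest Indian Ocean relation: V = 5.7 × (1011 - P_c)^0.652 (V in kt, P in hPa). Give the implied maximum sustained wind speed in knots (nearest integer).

ΔP = 1011 − 949 = 62 mb.
62^0.652 ≈ 14.745.
V ≈ 5.7 × 14.745 ≈ 84.0 kt.

84 kt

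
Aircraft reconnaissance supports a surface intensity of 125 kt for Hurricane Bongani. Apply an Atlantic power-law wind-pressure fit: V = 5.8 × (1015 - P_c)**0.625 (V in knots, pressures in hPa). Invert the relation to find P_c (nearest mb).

ΔP = (V / 5.8)^(1/0.625) = (125/5.8)^1.600.
125/5.8 = 21.552; 21.552^1.600 ≈ 136.01 mb.
P_c = 1015 − 136.01 = 878.99 ≈ 879 mb.

879 mb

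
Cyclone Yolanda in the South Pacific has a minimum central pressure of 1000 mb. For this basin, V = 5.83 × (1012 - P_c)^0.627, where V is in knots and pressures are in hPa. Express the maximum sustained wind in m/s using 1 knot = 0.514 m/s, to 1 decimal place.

ΔP = 1012 − 1000 = 12 mb.
V ≈ 5.83 × 12^0.627 = 5.83 × 4.749 ≈ 27.690 kt.
27.690 × 0.514 ≈ 14.23 m/s → 14.2 m/s.

14.2 m/s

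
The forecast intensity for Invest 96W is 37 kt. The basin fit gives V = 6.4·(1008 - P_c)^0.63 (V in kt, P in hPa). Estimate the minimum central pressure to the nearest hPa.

ΔP = (V / 6.4)^(1/0.63) = (37/6.4)^1.587.
37/6.4 = 5.781; 5.781^1.587 ≈ 16.20 hPa.
P_c = 1008 − 16.20 = 991.80 ≈ 992 hPa.

992 hPa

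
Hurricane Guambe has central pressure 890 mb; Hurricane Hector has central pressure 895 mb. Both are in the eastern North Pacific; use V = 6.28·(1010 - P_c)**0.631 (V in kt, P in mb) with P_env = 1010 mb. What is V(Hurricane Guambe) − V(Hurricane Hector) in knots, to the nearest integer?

Hurricane Guambe: ΔP = 120; V ≈ 6.28 × 120^0.631 ≈ 128.80 kt.
Hurricane Hector: ΔP = 115; V ≈ 6.28 × 115^0.631 ≈ 125.39 kt.
Difference ≈ 128.80 − 125.39 = 3.41 → 3 kt.

3 kt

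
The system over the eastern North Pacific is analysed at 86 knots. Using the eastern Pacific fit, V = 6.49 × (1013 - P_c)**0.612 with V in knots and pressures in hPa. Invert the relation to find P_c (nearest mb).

945 mb

ΔP = (V / 6.49)^(1/0.612) = (86/6.49)^1.634.
86/6.49 = 13.251; 13.251^1.634 ≈ 68.19 mb.
P_c = 1013 − 68.19 = 944.81 ≈ 945 mb.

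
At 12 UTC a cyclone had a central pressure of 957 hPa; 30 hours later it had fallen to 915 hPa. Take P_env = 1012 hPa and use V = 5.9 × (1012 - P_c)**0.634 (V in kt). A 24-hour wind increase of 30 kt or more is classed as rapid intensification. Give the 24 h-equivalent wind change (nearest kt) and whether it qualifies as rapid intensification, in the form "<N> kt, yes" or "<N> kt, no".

V₁: ΔP = 55, V ≈ 5.9 × 55^0.634 ≈ 74.86 kt.
V₂: ΔP = 97, V ≈ 5.9 × 97^0.634 ≈ 107.27 kt.
ΔV over 30 h = 32.41 kt → 24 h equivalent = 32.41 × 24/30 ≈ 25.93 kt.
26 kt < 30 kt ⇒ not rapid intensification.

26 kt, no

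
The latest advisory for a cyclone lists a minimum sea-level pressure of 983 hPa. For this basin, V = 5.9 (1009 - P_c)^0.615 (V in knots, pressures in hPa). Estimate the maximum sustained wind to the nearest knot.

44 kt

ΔP = 1009 − 983 = 26 hPa.
26^0.615 ≈ 7.417.
V ≈ 5.9 × 7.417 ≈ 43.8 kt.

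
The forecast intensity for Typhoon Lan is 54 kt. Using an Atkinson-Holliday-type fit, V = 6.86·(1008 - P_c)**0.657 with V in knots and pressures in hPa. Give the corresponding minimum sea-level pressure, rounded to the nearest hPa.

985 hPa

ΔP = (V / 6.86)^(1/0.657) = (54/6.86)^1.522.
54/6.86 = 7.872; 7.872^1.522 ≈ 23.11 hPa.
P_c = 1008 − 23.11 = 984.89 ≈ 985 hPa.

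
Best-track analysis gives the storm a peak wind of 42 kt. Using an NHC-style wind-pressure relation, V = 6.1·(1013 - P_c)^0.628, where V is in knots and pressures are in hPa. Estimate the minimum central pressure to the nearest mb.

991 mb

ΔP = (V / 6.1)^(1/0.628) = (42/6.1)^1.592.
42/6.1 = 6.885; 6.885^1.592 ≈ 21.59 mb.
P_c = 1013 − 21.59 = 991.41 ≈ 991 mb.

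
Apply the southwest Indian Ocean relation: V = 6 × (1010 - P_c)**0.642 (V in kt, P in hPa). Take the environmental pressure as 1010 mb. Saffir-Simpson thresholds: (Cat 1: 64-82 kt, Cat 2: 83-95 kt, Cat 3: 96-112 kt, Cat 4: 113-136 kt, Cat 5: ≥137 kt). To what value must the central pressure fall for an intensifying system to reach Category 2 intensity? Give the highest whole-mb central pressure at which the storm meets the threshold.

950 mb

Category 2 begins at V = 83 kt.
Required ΔP = (83/6)^(1/0.642) = 13.833^1.558 ≈ 59.86 mb.
P_c ≤ 1010 − 59.86 = 950.14, so the highest integer P_c is 950 mb.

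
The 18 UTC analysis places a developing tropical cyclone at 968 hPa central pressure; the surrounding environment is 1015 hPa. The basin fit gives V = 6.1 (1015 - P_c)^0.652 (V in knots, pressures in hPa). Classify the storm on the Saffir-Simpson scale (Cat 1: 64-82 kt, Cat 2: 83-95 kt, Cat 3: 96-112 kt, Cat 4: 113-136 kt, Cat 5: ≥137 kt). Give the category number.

ΔP = 1015 − 968 = 47 hPa.
V ≈ 6.1 × 47^0.652 = 6.1 × 12.31 ≈ 75 kt.
75 kt falls in the Category 1 band.

1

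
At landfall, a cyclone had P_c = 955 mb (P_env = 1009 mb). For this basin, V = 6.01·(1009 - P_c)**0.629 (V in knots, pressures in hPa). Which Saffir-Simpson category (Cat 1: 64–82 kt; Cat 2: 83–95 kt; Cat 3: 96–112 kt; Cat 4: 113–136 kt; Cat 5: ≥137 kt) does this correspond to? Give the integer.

ΔP = 1009 − 955 = 54 mb.
V ≈ 6.01 × 54^0.629 = 6.01 × 12.29 ≈ 74 kt.
74 kt falls in the Category 1 band.

1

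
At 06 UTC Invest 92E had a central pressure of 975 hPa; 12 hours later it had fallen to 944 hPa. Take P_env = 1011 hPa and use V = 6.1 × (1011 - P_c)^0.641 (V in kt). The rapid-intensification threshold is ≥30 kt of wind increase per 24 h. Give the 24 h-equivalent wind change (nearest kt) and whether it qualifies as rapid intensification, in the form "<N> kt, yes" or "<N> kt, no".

V₁: ΔP = 36, V ≈ 6.1 × 36^0.641 ≈ 60.66 kt.
V₂: ΔP = 67, V ≈ 6.1 × 67^0.641 ≈ 90.33 kt.
ΔV over 12 h = 29.67 kt → 24 h equivalent = 29.67 × 24/12 ≈ 59.34 kt.
59 kt ≥ 30 kt ⇒ rapid intensification.

59 kt, yes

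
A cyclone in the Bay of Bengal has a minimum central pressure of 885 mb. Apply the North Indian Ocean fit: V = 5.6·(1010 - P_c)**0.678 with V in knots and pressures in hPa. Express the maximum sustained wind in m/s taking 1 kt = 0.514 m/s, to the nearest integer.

ΔP = 1010 − 885 = 125 mb.
V ≈ 5.6 × 125^0.678 = 5.6 × 26.406 ≈ 147.874 kt.
147.874 × 0.514 ≈ 76.01 m/s → 76 m/s.

76 m/s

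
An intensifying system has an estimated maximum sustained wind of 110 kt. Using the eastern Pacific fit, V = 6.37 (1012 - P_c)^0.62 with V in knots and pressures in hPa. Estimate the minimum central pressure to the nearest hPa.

913 hPa

ΔP = (V / 6.37)^(1/0.62) = (110/6.37)^1.613.
110/6.37 = 17.268; 17.268^1.613 ≈ 98.99 hPa.
P_c = 1012 − 98.99 = 913.01 ≈ 913 hPa.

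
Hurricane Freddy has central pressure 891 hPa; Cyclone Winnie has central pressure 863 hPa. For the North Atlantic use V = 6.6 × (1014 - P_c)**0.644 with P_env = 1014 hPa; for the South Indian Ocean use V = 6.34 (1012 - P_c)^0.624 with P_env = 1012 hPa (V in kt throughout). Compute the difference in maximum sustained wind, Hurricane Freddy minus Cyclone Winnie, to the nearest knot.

2 kt

Hurricane Freddy: ΔP = 123; V ≈ 6.6 × 123^0.644 ≈ 146.37 kt.
Cyclone Winnie: ΔP = 149; V ≈ 6.34 × 149^0.624 ≈ 143.93 kt.
Difference ≈ 146.37 − 143.93 = 2.44 → 2 kt.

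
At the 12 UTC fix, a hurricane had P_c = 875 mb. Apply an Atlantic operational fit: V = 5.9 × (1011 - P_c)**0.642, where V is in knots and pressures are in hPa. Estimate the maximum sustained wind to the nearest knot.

138 kt

ΔP = 1011 − 875 = 136 mb.
136^0.642 ≈ 23.428.
V ≈ 5.9 × 23.428 ≈ 138.2 kt.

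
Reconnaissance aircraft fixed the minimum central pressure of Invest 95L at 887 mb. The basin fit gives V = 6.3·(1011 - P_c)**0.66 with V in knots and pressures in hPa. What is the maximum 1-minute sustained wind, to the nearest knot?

152 kt

ΔP = 1011 − 887 = 124 mb.
124^0.66 ≈ 24.080.
V ≈ 6.3 × 24.080 ≈ 151.7 kt.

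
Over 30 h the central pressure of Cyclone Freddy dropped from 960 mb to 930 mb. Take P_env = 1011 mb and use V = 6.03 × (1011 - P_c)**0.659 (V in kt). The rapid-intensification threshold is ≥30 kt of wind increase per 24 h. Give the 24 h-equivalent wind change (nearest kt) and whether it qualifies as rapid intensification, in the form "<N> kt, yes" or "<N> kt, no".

V₁: ΔP = 51, V ≈ 6.03 × 51^0.659 ≈ 80.46 kt.
V₂: ΔP = 81, V ≈ 6.03 × 81^0.659 ≈ 109.15 kt.
ΔV over 30 h = 28.69 kt → 24 h equivalent = 28.69 × 24/30 ≈ 22.95 kt.
23 kt < 30 kt ⇒ not rapid intensification.

23 kt, no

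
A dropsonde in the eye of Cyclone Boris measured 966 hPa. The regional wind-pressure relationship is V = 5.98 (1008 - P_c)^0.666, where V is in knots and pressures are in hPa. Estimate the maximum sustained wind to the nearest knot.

72 kt

ΔP = 1008 − 966 = 42 hPa.
42^0.666 ≈ 12.053.
V ≈ 5.98 × 12.053 ≈ 72.1 kt.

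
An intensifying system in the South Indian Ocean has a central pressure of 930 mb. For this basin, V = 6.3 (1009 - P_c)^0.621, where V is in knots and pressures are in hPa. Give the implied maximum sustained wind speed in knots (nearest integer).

ΔP = 1009 − 930 = 79 mb.
79^0.621 ≈ 15.081.
V ≈ 6.3 × 15.081 ≈ 95.0 kt.

95 kt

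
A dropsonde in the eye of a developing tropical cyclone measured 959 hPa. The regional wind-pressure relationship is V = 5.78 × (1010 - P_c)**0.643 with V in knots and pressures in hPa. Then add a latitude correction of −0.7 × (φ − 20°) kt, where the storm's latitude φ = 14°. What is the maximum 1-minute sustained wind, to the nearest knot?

77 kt

ΔP = 1010 − 959 = 51 hPa.
51^0.643 ≈ 12.530.
V ≈ 5.78 × 12.530 ≈ 72.4 kt.
Latitude correction: −0.7 × (14 − 20) = 4.2 kt.
Corrected V ≈ 76.6 kt → 77 kt.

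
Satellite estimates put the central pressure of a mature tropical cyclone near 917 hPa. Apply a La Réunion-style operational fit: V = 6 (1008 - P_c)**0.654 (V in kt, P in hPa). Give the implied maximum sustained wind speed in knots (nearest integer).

115 kt

ΔP = 1008 − 917 = 91 hPa.
91^0.654 ≈ 19.108.
V ≈ 6 × 19.108 ≈ 114.6 kt.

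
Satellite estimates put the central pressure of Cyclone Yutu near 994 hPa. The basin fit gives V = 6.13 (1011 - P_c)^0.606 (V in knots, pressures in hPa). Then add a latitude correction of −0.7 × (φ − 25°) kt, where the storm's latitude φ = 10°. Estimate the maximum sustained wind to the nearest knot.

45 kt

ΔP = 1011 − 994 = 17 hPa.
17^0.606 ≈ 5.567.
V ≈ 6.13 × 5.567 ≈ 34.1 kt.
Latitude correction: −0.7 × (10 − 25) = 10.5 kt.
Corrected V ≈ 44.6 kt → 45 kt.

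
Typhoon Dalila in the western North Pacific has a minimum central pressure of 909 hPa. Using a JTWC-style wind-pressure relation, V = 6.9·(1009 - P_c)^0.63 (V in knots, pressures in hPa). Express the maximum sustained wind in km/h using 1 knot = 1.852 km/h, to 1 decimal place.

ΔP = 1009 − 909 = 100 hPa.
V ≈ 6.9 × 100^0.63 = 6.9 × 18.197 ≈ 125.559 kt.
125.559 × 1.852 ≈ 232.54 km/h → 232.5 km/h.

232.5 km/h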